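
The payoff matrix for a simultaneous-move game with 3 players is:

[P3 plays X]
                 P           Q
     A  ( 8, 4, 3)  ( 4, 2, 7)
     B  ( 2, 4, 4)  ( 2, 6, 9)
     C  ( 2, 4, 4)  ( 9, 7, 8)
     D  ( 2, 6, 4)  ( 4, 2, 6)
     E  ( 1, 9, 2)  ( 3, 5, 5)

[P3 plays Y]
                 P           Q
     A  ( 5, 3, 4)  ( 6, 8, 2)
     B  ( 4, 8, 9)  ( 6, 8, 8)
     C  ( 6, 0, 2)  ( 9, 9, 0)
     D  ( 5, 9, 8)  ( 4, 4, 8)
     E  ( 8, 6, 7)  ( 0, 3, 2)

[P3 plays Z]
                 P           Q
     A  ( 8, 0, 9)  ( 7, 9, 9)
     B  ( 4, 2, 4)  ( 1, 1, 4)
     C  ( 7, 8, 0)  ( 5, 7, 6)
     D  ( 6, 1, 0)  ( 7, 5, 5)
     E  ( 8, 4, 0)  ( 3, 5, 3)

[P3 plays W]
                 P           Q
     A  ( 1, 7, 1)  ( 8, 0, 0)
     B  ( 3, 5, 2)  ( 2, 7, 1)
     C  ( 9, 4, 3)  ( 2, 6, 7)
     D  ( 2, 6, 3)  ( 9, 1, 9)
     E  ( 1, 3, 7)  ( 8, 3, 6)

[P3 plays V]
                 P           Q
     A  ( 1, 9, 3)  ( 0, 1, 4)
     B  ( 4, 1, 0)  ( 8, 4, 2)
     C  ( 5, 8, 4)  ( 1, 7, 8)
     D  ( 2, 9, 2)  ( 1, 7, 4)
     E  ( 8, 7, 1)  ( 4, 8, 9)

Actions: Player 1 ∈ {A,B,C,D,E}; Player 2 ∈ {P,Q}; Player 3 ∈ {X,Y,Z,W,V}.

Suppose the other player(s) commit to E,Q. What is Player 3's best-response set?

BR_3 = {V}

u_3(X vs E,Q) = 5
u_3(Y vs E,Q) = 2
u_3(Z vs E,Q) = 3
u_3(W vs E,Q) = 6
u_3(V vs E,Q) = 9
max payoff 9 at {V}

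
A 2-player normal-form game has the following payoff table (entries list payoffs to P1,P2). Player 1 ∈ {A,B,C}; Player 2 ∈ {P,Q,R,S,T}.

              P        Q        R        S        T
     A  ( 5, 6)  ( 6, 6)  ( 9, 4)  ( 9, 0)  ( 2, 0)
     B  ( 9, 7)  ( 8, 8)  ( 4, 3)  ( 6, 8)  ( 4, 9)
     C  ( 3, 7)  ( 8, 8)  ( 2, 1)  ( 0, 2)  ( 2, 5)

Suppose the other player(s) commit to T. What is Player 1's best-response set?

BR_1 = {B}

u_1(A vs T) = 2
u_1(B vs T) = 4
u_1(C vs T) = 2
max payoff 4 at {B}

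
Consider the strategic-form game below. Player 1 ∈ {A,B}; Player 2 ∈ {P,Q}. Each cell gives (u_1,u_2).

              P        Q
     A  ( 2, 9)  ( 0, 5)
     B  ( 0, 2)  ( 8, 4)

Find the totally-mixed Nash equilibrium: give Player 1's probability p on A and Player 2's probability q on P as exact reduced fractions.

P1 indiff ⇒ q·2+(1-q)·0 = q·0+(1-q)·8 ⇒ q(2) = (1-q)(8) ⇒ q = 4/5
P2 indiff ⇒ p·9+(1-p)·2 = p·5+(1-p)·4 ⇒ p(4) = (1-p)(2) ⇒ p = 1/3

P1 mixes 1/3 on A; P2 mixes 4/5 on P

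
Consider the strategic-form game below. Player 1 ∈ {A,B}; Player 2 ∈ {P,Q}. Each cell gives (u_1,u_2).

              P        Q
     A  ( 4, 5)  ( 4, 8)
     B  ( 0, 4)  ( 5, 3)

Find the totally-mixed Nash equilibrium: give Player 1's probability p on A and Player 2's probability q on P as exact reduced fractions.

(p,q) = (1/4, 1/5)

P1 indiff ⇒ q·4+(1-q)·4 = q·0+(1-q)·5 ⇒ q(4) = (1-q)(1) ⇒ q = 1/5
P2 indiff ⇒ p·5+(1-p)·4 = p·8+(1-p)·3 ⇒ p(-3) = (1-p)(-1) ⇒ p = 1/4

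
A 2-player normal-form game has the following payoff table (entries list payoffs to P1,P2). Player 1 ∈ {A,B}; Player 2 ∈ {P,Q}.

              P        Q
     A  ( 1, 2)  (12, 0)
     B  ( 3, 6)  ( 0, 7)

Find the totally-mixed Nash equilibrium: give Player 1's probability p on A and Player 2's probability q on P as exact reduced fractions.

P1 indiff ⇒ q·1+(1-q)·12 = q·3+(1-q)·0 ⇒ q(-2) = (1-q)(-12) ⇒ q = 6/7
P2 indiff ⇒ p·2+(1-p)·6 = p·0+(1-p)·7 ⇒ p(2) = (1-p)(1) ⇒ p = 1/3

P1 mixes 1/3 on A; P2 mixes 6/7 on P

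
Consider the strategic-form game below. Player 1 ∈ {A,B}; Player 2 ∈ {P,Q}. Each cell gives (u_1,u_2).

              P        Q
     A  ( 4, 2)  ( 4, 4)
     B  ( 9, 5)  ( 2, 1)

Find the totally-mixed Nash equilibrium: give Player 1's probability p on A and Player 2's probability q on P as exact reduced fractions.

(p,q) = (2/3, 2/7)

P1 indiff ⇒ q·4+(1-q)·4 = q·9+(1-q)·2 ⇒ q(-5) = (1-q)(-2) ⇒ q = 2/7
P2 indiff ⇒ p·2+(1-p)·5 = p·4+(1-p)·1 ⇒ p(-2) = (1-p)(-4) ⇒ p = 2/3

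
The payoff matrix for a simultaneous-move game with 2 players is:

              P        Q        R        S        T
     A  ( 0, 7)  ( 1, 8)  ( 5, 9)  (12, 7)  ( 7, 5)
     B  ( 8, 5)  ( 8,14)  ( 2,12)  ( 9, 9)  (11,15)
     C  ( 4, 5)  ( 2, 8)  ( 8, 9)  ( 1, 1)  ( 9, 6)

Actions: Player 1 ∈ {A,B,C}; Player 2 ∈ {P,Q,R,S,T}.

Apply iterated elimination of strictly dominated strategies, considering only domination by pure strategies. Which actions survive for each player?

P2 drop P (Q beats it: A:8>7 B:14>5 C:8>5)
P2 drop S (Q beats it: A:8>7 B:14>9 C:8>1)
P1 drop A (C beats it: Q:2>1 R:8>5 T:9>7)
P1→{B,C} P2→{Q,R,T}

IESDS → P1:{B,C} P2:{Q,R,T}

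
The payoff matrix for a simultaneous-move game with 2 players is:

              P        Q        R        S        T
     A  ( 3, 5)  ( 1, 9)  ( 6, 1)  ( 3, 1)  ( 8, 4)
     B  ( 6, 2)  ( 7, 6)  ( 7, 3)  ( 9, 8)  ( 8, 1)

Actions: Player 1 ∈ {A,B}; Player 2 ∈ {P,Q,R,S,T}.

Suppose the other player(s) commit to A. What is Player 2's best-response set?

argmax u_2 = {Q}

u_2(P vs A) = 5
u_2(Q vs A) = 9
u_2(R vs A) = 1
u_2(S vs A) = 1
u_2(T vs A) = 4
max payoff 9 at {Q}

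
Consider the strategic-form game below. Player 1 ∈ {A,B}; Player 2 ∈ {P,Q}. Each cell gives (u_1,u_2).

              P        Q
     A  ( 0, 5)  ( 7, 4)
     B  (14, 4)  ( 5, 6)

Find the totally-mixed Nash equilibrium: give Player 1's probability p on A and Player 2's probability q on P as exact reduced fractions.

P1 indiff ⇒ q·0+(1-q)·7 = q·14+(1-q)·5 ⇒ q(-14) = (1-q)(-2) ⇒ q = 1/8
P2 indiff ⇒ p·5+(1-p)·4 = p·4+(1-p)·6 ⇒ p(1) = (1-p)(2) ⇒ p = 2/3

P1 mixes 2/3 on A; P2 mixes 1/8 on P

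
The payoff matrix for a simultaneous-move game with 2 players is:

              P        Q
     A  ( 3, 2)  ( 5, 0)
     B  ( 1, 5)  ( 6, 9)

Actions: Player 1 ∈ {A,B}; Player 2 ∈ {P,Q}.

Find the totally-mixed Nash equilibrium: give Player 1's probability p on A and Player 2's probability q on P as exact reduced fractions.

P1 indiff ⇒ q·3+(1-q)·5 = q·1+(1-q)·6 ⇒ q(2) = (1-q)(1) ⇒ q = 1/3
P2 indiff ⇒ p·2+(1-p)·5 = p·0+(1-p)·9 ⇒ p(2) = (1-p)(4) ⇒ p = 2/3

(p,q) = (2/3, 1/3)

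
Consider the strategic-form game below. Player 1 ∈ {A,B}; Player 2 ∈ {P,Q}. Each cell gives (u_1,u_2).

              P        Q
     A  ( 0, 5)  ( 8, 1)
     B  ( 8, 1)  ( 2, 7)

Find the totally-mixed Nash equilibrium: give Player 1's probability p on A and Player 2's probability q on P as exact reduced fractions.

P1 indiff ⇒ q·0+(1-q)·8 = q·8+(1-q)·2 ⇒ q(-8) = (1-q)(-6) ⇒ q = 3/7
P2 indiff ⇒ p·5+(1-p)·1 = p·1+(1-p)·7 ⇒ p(4) = (1-p)(6) ⇒ p = 3/5

P1 mixes 3/5 on A; P2 mixes 3/7 on P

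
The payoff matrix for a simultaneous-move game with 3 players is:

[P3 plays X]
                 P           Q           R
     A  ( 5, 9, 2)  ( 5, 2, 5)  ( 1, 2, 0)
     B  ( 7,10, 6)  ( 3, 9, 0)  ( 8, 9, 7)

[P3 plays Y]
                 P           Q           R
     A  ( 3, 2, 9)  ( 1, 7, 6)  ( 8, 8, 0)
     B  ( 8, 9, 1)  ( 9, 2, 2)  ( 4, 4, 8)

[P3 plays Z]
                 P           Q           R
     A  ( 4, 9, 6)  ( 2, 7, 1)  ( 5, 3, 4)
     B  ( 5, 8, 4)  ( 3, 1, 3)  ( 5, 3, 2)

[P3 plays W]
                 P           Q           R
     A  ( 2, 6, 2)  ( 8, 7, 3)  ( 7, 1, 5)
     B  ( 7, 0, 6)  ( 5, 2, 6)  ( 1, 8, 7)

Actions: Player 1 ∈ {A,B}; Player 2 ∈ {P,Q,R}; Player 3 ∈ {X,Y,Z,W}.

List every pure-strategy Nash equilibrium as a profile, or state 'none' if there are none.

(A,P,X): not NE [P1→B gives 7>5; P3→Y gives 9>2]
(A,P,Y): not NE [P1→B gives 8>3; P2→R gives 8>2]
(A,P,Z): not NE [P1→B gives 5>4; P3→Y gives 9>6]
(A,P,W): not NE [P1→B gives 7>2; P2→Q gives 7>6; P3→Y gives 9>2]
(A,Q,X): not NE [P2→P gives 9>2; P3→Y gives 6>5]
(A,Q,Y): not NE [P1→B gives 9>1; P2→R gives 8>7]
(A,Q,Z): not NE [P1→B gives 3>2; P2→P gives 9>7; P3→Y gives 6>1]
(A,Q,W): not NE [P3→Y gives 6>3]
(A,R,X): not NE [P1→B gives 8>1; P2→P gives 9>2; P3→W gives 5>0]
(A,R,Y): not NE [P3→W gives 5>0]
(A,R,Z): not NE [P2→P gives 9>3; P3→W gives 5>4]
(A,R,W): not NE [P2→Q gives 7>1]
(B,P,X): NE
(B,P,Y): not NE [P3→W gives 6>1]
(B,P,Z): not NE [P3→W gives 6>4]
(B,P,W): not NE [P2→R gives 8>0]
(B,Q,X): not NE [P1→A gives 5>3; P2→P gives 10>9; P3→W gives 6>0]
(B,Q,Y): not NE [P2→P gives 9>2; P3→W gives 6>2]
(B,Q,Z): not NE [P2→P gives 8>1; P3→W gives 6>3]
(B,Q,W): not NE [P1→A gives 8>5; P2→R gives 8>2]
(B,R,X): not NE [P2→P gives 10>9; P3→Y gives 8>7]
(B,R,Y): not NE [P1→A gives 8>4; P2→P gives 9>4]
(B,R,Z): not NE [P2→P gives 8>3; P3→Y gives 8>2]
(B,R,W): not NE [P1→A gives 7>1; P3→Y gives 8>7]

Nash profiles: (B,P,X)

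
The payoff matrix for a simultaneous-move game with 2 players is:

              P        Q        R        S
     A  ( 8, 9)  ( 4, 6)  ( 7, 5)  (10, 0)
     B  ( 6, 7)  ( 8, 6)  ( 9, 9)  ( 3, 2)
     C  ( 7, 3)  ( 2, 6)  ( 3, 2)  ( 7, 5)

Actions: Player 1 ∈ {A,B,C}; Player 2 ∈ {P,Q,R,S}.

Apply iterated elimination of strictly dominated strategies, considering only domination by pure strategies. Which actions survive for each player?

Survivors P1:{A,B} P2:{P,R}

P1 drop C (A beats it: P:8>7 Q:4>2 R:7>3 S:10>7)
P2 drop Q (P beats it: A:9>6 B:7>6)
P2 drop S (P beats it: A:9>0 B:7>2)
P1→{A,B} P2→{P,R}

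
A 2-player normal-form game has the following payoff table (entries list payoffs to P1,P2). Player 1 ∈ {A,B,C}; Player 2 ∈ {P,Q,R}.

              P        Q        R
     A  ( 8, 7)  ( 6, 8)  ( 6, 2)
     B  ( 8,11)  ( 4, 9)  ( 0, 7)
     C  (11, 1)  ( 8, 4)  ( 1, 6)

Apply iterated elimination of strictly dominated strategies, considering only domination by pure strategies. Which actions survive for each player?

P1 drop B (C beats it: P:11>8 Q:8>4 R:1>0)
P2 drop P (Q beats it: A:8>7 C:4>1)
P1→{A,C} P2→{Q,R}

Remaining: P1:{A,C} P2:{Q,R}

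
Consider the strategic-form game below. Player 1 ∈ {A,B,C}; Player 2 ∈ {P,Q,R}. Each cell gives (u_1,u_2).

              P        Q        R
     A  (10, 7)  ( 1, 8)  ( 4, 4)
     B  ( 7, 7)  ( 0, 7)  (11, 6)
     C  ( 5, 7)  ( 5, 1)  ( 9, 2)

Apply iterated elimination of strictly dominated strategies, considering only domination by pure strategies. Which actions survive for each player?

P2 drop R (P beats it: A:7>4 B:7>6 C:7>2)
P1 drop B (A beats it: P:10>7 Q:1>0)
P1→{A,C} P2→{P,Q}

Survivors P1:{A,C} P2:{P,Q}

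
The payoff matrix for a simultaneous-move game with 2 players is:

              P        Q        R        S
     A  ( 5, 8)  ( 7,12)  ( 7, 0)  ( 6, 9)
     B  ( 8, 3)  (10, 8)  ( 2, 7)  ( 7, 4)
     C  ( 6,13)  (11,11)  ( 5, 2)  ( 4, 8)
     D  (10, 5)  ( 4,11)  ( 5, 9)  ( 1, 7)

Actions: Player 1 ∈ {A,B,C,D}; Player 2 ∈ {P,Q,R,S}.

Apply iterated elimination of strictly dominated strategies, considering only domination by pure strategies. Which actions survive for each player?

Survivors P1:{B,C,D} P2:{P,Q}

P2 drop R (Q beats it: A:12>0 B:8>7 C:11>2 D:11>9)
P1 drop A (B beats it: P:8>5 Q:10>7 S:7>6)
P2 drop S (Q beats it: B:8>4 C:11>8 D:11>7)
P1→{B,C,D} P2→{P,Q}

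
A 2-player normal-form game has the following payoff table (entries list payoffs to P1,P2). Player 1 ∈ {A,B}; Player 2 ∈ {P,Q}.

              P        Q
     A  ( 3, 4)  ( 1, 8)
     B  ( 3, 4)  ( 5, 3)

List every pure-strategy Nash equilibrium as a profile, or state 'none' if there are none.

(A,P): not NE [P2→Q gives 8>4]
(A,Q): not NE [P1→B gives 5>1]
(B,P): NE
(B,Q): not NE [P2→P gives 4>3]

PSNE = {(B,P)}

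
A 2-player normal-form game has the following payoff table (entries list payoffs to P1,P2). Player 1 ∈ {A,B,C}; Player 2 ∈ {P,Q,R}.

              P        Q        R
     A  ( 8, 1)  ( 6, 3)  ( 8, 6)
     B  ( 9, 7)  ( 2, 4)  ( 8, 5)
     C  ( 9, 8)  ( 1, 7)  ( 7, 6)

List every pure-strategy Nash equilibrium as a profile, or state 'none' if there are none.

(A,P): not NE [P1→C gives 9>8; P2→R gives 6>1]
(A,Q): not NE [P2→R gives 6>3]
(A,R): NE
(B,P): NE
(B,Q): not NE [P1→A gives 6>2; P2→P gives 7>4]
(B,R): not NE [P2→P gives 7>5]
(C,P): NE
(C,Q): not NE [P1→A gives 6>1; P2→P gives 8>7]
(C,R): not NE [P1→B gives 8>7; P2→P gives 8>6]

NE set: (A,R), (B,P), (C,P)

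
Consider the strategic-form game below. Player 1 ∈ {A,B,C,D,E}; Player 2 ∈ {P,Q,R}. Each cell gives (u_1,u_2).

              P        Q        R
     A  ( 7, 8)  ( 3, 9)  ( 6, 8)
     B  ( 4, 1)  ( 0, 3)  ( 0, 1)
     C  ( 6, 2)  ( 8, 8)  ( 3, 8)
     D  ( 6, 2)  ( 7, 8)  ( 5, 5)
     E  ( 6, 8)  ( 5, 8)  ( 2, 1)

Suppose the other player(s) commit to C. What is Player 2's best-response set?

P2 best: {Q,R}

u_2(P vs C) = 2
u_2(Q vs C) = 8
u_2(R vs C) = 8
max payoff 8 at {Q,R}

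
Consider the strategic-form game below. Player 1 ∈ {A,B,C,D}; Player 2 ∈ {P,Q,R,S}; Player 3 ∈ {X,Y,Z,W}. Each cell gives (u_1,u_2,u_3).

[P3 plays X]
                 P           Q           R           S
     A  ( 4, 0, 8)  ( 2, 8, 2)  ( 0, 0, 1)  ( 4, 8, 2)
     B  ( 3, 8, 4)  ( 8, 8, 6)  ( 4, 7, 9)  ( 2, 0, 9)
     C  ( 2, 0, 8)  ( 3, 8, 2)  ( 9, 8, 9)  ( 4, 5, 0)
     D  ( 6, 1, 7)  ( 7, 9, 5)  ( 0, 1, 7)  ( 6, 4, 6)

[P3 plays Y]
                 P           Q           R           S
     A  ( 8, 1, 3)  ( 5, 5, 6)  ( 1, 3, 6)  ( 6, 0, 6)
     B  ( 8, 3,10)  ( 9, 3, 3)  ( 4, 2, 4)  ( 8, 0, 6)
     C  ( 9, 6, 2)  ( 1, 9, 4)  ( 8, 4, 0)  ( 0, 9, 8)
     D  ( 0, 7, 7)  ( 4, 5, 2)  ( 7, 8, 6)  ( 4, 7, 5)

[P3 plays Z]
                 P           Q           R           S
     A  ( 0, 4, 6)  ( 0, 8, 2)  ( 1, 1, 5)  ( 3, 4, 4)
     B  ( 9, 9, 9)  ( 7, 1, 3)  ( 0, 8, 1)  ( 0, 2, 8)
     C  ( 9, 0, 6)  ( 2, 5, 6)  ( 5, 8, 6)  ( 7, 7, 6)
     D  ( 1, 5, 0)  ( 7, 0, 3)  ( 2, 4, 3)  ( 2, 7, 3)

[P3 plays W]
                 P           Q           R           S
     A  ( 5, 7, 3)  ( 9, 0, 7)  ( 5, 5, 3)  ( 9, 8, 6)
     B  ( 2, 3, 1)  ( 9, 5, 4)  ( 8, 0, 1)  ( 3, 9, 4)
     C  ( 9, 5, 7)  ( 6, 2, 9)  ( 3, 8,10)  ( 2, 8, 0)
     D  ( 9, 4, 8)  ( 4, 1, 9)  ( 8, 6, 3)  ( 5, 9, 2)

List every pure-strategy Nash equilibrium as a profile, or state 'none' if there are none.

NE set: (A,S,W), (B,Q,X)

(A,P,X): not NE [P1→D gives 6>4; P2→S gives 8>0]
(A,P,Y): not NE [P1→C gives 9>8; P2→Q gives 5>1; P3→X gives 8>3]
(A,P,Z): not NE [P1→C gives 9>0; P2→Q gives 8>4; P3→X gives 8>6]
(A,P,W): not NE [P1→D gives 9>5; P2→S gives 8>7; P3→X gives 8>3]
(A,Q,X): not NE [P1→B gives 8>2; P3→W gives 7>2]
(A,Q,Y): not NE [P1→B gives 9>5; P3→W gives 7>6]
(A,Q,Z): not NE [P1→D gives 7>0; P3→W gives 7>2]
(A,Q,W): not NE [P2→S gives 8>0]
(A,R,X): not NE [P1→C gives 9>0; P2→S gives 8>0; P3→Y gives 6>1]
(A,R,Y): not NE [P1→C gives 8>1; P2→Q gives 5>3]
(A,R,Z): not NE [P1→C gives 5>1; P2→Q gives 8>1; P3→Y gives 6>5]
(A,R,W): not NE [P1→D gives 8>5; P2→S gives 8>5; P3→Y gives 6>3]
(A,S,X): not NE [P1→D gives 6>4; P3→W gives 6>2]
(A,S,Y): not NE [P1→B gives 8>6; P2→Q gives 5>0]
(A,S,Z): not NE [P1→C gives 7>3; P2→Q gives 8>4; P3→W gives 6>4]
(A,S,W): NE
(B,P,X): not NE [P1→D gives 6>3; P3→Y gives 10>4]
(B,P,Y): not NE [P1→C gives 9>8]
(B,P,Z): not NE [P3→Y gives 10>9]
(B,P,W): not NE [P1→D gives 9>2; P2→S gives 9>3; P3→Y gives 10>1]
(B,Q,X): NE
(B,Q,Y): not NE [P3→X gives 6>3]
(B,Q,Z): not NE [P2→P gives 9>1; P3→X gives 6>3]
(B,Q,W): not NE [P2→S gives 9>5; P3→X gives 6>4]
(B,R,X): not NE [P1→C gives 9>4; P2→Q gives 8>7]
(B,R,Y): not NE [P1→C gives 8>4; P2→Q gives 3>2; P3→X gives 9>4]
(B,R,Z): not NE [P1→C gives 5>0; P2→P gives 9>8; P3→X gives 9>1]
(B,R,W): not NE [P2→S gives 9>0; P3→X gives 9>1]
(B,S,X): not NE [P1→D gives 6>2; P2→Q gives 8>0]
(B,S,Y): not NE [P2→Q gives 3>0; P3→X gives 9>6]
(B,S,Z): not NE [P1→C gives 7>0; P2→P gives 9>2; P3→X gives 9>8]
(B,S,W): not NE [P1→A gives 9>3; P3→X gives 9>4]
(C,P,X): not NE [P1→D gives 6>2; P2→R gives 8>0]
(C,P,Y): not NE [P2→S gives 9>6; P3→X gives 8>2]
(C,P,Z): not NE [P2→R gives 8>0; P3→X gives 8>6]
(C,P,W): not NE [P2→S gives 8>5; P3→X gives 8>7]
(C,Q,X): not NE [P1→B gives 8>3; P3→W gives 9>2]
(C,Q,Y): not NE [P1→B gives 9>1; P3→W gives 9>4]
(C,Q,Z): not NE [P1→D gives 7>2; P2→R gives 8>5; P3→W gives 9>6]
(C,Q,W): not NE [P1→B gives 9>6; P2→S gives 8>2]
(C,R,X): not NE [P3→W gives 10>9]
(C,R,Y): not NE [P2→S gives 9>4; P3→W gives 10>0]
(C,R,Z): not NE [P3→W gives 10>6]
(C,R,W): not NE [P1→D gives 8>3]
(C,S,X): not NE [P1→D gives 6>4; P2→R gives 8>5; P3→Y gives 8>0]
(C,S,Y): not NE [P1→B gives 8>0]
(C,S,Z): not NE [P2→R gives 8>7; P3→Y gives 8>6]
(C,S,W): not NE [P1→A gives 9>2; P3→Y gives 8>0]
(D,P,X): not NE [P2→Q gives 9>1; P3→W gives 8>7]
(D,P,Y): not NE [P1→C gives 9>0; P2→R gives 8>7; P3→W gives 8>7]
(D,P,Z): not NE [P1→C gives 9>1; P2→S gives 7>5; P3→W gives 8>0]
(D,P,W): not NE [P2→S gives 9>4]
(D,Q,X): not NE [P1→B gives 8>7; P3→W gives 9>5]
(D,Q,Y): not NE [P1→B gives 9>4; P2→R gives 8>5; P3→W gives 9>2]
(D,Q,Z): not NE [P2→S gives 7>0; P3→W gives 9>3]
(D,Q,W): not NE [P1→B gives 9>4; P2→S gives 9>1]
(D,R,X): not NE [P1→C gives 9>0; P2→Q gives 9>1]
(D,R,Y): not NE [P1→C gives 8>7; P3→X gives 7>6]
(D,R,Z): not NE [P1→C gives 5>2; P2→S gives 7>4; P3→X gives 7>3]
(D,R,W): not NE [P2→S gives 9>6; P3→X gives 7>3]
(D,S,X): not NE [P2→Q gives 9>4]
(D,S,Y): not NE [P1→B gives 8>4; P2→R gives 8>7; P3→X gives 6>5]
(D,S,Z): not NE [P1→C gives 7>2; P3→X gives 6>3]
(D,S,W): not NE [P1→A gives 9>5; P3→X gives 6>2]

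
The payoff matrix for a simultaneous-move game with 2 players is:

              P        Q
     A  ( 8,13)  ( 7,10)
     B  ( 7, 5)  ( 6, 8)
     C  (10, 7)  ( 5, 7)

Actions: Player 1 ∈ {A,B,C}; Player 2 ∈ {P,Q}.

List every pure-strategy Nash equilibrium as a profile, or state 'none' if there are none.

(A,P): not NE [P1→C gives 10>8]
(A,Q): not NE [P2→P gives 13>10]
(B,P): not NE [P1→C gives 10>7; P2→Q gives 8>5]
(B,Q): not NE [P1→A gives 7>6]
(C,P): NE
(C,Q): not NE [P1→A gives 7>5]

Nash profiles: (C,P)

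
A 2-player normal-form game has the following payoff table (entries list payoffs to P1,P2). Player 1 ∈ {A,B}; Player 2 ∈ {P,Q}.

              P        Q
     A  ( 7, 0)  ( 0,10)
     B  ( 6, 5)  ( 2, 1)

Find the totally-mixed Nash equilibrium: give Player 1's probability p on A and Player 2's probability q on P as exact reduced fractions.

P1 indiff ⇒ q·7+(1-q)·0 = q·6+(1-q)·2 ⇒ q(1) = (1-q)(2) ⇒ q = 2/3
P2 indiff ⇒ p·0+(1-p)·5 = p·10+(1-p)·1 ⇒ p(-10) = (1-p)(-4) ⇒ p = 2/7

P1 mixes 2/7 on A; P2 mixes 2/3 on P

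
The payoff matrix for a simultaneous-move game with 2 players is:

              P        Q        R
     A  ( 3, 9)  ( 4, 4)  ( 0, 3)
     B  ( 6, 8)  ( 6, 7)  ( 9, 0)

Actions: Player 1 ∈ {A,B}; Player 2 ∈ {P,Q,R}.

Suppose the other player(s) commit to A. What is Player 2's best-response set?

BR_2 = {P}

u_2(P vs A) = 9
u_2(Q vs A) = 4
u_2(R vs A) = 3
max payoff 9 at {P}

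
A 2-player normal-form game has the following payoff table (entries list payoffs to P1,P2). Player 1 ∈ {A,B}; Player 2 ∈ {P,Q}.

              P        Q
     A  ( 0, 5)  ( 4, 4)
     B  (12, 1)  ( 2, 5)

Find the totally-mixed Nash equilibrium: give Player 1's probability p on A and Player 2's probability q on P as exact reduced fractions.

P1 indiff ⇒ q·0+(1-q)·4 = q·12+(1-q)·2 ⇒ q(-12) = (1-q)(-2) ⇒ q = 1/7
P2 indiff ⇒ p·5+(1-p)·1 = p·4+(1-p)·5 ⇒ p(1) = (1-p)(4) ⇒ p = 4/5

(p,q) = (4/5, 1/7)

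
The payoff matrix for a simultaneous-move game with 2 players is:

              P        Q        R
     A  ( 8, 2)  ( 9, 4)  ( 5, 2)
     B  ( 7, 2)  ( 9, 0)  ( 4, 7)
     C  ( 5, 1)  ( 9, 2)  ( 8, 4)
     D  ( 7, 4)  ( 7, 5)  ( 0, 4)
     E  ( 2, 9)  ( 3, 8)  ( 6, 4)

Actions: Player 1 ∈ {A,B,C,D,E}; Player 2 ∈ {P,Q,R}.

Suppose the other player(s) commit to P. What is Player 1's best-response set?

u_1(A vs P) = 8
u_1(B vs P) = 7
u_1(C vs P) = 5
u_1(D vs P) = 7
u_1(E vs P) = 2
max payoff 8 at {A}

BR_1 = {A}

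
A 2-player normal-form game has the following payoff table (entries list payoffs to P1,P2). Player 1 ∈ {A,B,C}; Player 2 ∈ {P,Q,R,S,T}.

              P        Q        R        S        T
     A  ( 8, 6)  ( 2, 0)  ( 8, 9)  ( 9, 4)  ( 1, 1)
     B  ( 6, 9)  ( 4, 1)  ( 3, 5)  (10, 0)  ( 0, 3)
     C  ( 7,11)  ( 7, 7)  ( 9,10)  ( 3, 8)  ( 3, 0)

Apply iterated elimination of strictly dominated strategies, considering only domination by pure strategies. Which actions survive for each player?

Survivors P1:{A,C} P2:{P,R}

P2 drop Q (P beats it: A:6>0 B:9>1 C:11>7)
P2 drop S (P beats it: A:6>4 B:9>0 C:11>8)
P1 drop B (A beats it: P:8>6 R:8>3 T:1>0)
P2 drop T (P beats it: A:6>1 C:11>0)
P1→{A,C} P2→{P,R}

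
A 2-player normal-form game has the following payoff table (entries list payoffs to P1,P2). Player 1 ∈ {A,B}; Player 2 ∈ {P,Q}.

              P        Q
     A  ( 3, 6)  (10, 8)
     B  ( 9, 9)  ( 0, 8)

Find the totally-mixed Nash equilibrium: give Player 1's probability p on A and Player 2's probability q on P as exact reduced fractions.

P1 indiff ⇒ q·3+(1-q)·10 = q·9+(1-q)·0 ⇒ q(-6) = (1-q)(-10) ⇒ q = 5/8
P2 indiff ⇒ p·6+(1-p)·9 = p·8+(1-p)·8 ⇒ p(-2) = (1-p)(-1) ⇒ p = 1/3

p=1/3, q=5/8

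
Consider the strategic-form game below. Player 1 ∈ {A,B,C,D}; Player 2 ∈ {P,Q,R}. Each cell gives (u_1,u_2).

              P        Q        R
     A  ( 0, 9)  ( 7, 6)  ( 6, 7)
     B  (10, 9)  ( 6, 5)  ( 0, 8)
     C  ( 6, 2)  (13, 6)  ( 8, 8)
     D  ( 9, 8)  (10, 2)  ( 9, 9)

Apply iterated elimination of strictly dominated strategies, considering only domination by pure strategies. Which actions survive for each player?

P1 drop A (C beats it: P:6>0 Q:13>7 R:8>6)
P2 drop Q (R beats it: B:8>5 C:8>6 D:9>2)
P1 drop C (D beats it: P:9>6 R:9>8)
P1→{B,D} P2→{P,R}

IESDS → P1:{B,D} P2:{P,R}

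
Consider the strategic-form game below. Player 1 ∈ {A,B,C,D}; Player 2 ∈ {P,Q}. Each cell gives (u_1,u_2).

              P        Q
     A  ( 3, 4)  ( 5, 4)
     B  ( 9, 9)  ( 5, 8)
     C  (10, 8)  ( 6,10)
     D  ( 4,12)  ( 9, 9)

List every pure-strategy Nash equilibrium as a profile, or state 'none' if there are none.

(A,P): not NE [P1→C gives 10>3]
(A,Q): not NE [P1→D gives 9>5]
(B,P): not NE [P1→C gives 10>9]
(B,Q): not NE [P1→D gives 9>5; P2→P gives 9>8]
(C,P): not NE [P2→Q gives 10>8]
(C,Q): not NE [P1→D gives 9>6]
(D,P): not NE [P1→C gives 10>4]
(D,Q): not NE [P2→P gives 12>9]

Equilibria: none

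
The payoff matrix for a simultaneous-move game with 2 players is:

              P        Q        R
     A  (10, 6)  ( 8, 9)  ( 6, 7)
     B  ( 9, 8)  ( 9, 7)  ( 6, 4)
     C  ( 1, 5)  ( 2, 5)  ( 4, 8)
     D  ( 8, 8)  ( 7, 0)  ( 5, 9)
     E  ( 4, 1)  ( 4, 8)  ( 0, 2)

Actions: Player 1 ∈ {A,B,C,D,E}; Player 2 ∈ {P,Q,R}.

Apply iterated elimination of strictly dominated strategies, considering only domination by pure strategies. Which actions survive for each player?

Survivors P1:{A,B} P2:{P,Q}

P1 drop C (A beats it: P:10>1 Q:8>2 R:6>4)
P1 drop D (A beats it: P:10>8 Q:8>7 R:6>5)
P1 drop E (A beats it: P:10>4 Q:8>4 R:6>0)
P2 drop R (Q beats it: A:9>7 B:7>4)
P1→{A,B} P2→{P,Q}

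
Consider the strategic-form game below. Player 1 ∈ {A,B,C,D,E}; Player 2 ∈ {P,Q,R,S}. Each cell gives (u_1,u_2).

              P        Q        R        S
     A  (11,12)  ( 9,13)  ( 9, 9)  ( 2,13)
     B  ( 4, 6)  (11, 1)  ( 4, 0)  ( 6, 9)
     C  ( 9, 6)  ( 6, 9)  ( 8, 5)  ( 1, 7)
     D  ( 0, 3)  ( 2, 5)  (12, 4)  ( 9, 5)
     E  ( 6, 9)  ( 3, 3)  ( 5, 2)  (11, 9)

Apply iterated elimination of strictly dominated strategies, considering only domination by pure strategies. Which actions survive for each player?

Remaining: P1:{A,B,E} P2:{P,Q,S}

P1 drop C (A beats it: P:11>9 Q:9>6 R:9>8 S:2>1)
P2 drop R (Q beats it: A:13>9 B:1>0 D:5>4 E:3>2)
P1 drop D (E beats it: P:6>0 Q:3>2 S:11>9)
P1→{A,B,E} P2→{P,Q,S}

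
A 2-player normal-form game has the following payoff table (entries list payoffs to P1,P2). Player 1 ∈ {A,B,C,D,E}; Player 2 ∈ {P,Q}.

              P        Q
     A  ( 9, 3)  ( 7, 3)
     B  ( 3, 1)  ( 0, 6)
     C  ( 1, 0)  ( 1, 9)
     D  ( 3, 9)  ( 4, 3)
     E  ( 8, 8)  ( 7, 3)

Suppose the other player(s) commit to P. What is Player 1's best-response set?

u_1(A vs P) = 9
u_1(B vs P) = 3
u_1(C vs P) = 1
u_1(D vs P) = 3
u_1(E vs P) = 8
max payoff 9 at {A}

P1 best: {A}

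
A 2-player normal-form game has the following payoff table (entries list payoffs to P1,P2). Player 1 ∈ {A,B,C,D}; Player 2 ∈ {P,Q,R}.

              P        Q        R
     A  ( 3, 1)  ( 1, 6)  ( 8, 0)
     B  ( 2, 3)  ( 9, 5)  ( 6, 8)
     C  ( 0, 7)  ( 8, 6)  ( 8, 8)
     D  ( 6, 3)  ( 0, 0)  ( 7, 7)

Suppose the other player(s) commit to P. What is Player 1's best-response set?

BR_1 = {D}

u_1(A vs P) = 3
u_1(B vs P) = 2
u_1(C vs P) = 0
u_1(D vs P) = 6
max payoff 6 at {D}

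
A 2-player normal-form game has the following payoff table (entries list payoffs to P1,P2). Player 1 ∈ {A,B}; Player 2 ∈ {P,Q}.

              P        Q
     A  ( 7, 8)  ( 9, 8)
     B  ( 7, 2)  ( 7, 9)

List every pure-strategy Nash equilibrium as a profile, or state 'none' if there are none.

PSNE = {(A,P), (A,Q)}

(A,P): NE
(A,Q): NE
(B,P): not NE [P2→Q gives 9>2]
(B,Q): not NE [P1→A gives 9>7]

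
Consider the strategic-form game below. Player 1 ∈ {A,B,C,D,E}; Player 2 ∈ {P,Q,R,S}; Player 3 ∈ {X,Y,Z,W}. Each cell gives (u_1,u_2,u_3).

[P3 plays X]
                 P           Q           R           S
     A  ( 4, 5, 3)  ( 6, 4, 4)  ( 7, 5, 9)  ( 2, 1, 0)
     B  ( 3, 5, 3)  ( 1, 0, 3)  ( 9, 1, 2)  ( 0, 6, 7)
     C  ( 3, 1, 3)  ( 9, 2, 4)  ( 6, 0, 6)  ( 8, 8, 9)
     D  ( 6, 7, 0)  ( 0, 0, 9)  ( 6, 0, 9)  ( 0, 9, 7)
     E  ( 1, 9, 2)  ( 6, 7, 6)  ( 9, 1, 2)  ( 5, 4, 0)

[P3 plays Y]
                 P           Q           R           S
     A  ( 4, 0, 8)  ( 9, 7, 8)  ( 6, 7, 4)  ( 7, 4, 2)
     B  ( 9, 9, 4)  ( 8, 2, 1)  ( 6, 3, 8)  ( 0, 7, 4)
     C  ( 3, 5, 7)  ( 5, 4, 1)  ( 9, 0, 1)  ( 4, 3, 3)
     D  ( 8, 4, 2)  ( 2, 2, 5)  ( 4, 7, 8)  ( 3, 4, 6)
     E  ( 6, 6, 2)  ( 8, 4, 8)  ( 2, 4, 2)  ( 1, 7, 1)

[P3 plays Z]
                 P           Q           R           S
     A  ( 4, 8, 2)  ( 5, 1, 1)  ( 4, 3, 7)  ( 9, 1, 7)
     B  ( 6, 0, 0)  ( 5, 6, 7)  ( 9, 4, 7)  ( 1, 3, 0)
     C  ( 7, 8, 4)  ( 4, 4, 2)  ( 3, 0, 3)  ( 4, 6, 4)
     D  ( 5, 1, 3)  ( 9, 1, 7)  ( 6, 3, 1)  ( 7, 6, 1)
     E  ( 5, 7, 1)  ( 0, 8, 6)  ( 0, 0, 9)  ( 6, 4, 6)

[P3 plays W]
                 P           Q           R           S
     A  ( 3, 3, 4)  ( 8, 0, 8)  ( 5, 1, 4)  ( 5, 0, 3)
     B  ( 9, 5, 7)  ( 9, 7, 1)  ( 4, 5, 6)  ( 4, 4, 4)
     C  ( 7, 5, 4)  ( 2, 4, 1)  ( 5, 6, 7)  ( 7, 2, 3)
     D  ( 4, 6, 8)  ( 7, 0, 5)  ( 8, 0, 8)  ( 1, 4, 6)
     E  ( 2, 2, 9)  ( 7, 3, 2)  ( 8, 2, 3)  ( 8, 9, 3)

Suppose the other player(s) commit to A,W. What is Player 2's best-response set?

P2 best: {P}

u_2(P vs A,W) = 3
u_2(Q vs A,W) = 0
u_2(R vs A,W) = 1
u_2(S vs A,W) = 0
max payoff 3 at {P}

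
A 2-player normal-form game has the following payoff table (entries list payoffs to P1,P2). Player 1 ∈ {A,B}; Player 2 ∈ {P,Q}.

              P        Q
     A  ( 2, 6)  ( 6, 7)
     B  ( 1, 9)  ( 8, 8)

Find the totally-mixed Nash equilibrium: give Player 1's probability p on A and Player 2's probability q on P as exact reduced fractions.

P1 indiff ⇒ q·2+(1-q)·6 = q·1+(1-q)·8 ⇒ q(1) = (1-q)(2) ⇒ q = 2/3
P2 indiff ⇒ p·6+(1-p)·9 = p·7+(1-p)·8 ⇒ p(-1) = (1-p)(-1) ⇒ p = 1/2

P1 mixes 1/2 on A; P2 mixes 2/3 on P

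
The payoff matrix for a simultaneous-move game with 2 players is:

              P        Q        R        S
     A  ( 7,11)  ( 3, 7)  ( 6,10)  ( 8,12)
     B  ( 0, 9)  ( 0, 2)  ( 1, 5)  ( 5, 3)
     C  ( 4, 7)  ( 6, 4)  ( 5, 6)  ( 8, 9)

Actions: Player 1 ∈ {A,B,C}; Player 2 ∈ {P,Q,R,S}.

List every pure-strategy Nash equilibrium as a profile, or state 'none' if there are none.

(A,P): not NE [P2→S gives 12>11]
(A,Q): not NE [P1→C gives 6>3; P2→S gives 12>7]
(A,R): not NE [P2→S gives 12>10]
(A,S): NE
(B,P): not NE [P1→A gives 7>0]
(B,Q): not NE [P1→C gives 6>0; P2→P gives 9>2]
(B,R): not NE [P1→A gives 6>1; P2→P gives 9>5]
(B,S): not NE [P1→C gives 8>5; P2→P gives 9>3]
(C,P): not NE [P1→A gives 7>4; P2→S gives 9>7]
(C,Q): not NE [P2→S gives 9>4]
(C,R): not NE [P1→A gives 6>5; P2→S gives 9>6]
(C,S): NE

Nash profiles: (A,S), (C,S)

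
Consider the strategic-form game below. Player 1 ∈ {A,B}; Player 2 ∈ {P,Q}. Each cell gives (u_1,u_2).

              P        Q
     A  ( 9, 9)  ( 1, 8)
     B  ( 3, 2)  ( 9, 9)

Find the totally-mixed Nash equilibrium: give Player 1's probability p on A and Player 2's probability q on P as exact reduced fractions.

(p,q) = (7/8, 4/7)

P1 indiff ⇒ q·9+(1-q)·1 = q·3+(1-q)·9 ⇒ q(6) = (1-q)(8) ⇒ q = 4/7
P2 indiff ⇒ p·9+(1-p)·2 = p·8+(1-p)·9 ⇒ p(1) = (1-p)(7) ⇒ p = 7/8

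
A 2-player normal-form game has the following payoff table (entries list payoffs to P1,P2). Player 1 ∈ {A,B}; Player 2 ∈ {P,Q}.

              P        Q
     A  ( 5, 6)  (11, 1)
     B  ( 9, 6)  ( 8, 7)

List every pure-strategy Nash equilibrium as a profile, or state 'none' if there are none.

(A,P): not NE [P1→B gives 9>5]
(A,Q): not NE [P2→P gives 6>1]
(B,P): not NE [P2→Q gives 7>6]
(B,Q): not NE [P1→A gives 11>8]

No pure NE.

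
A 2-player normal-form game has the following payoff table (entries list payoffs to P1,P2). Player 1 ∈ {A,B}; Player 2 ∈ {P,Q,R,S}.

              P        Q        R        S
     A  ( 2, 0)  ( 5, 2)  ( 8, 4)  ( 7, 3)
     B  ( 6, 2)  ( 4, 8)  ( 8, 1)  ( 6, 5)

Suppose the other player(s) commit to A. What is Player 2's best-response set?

argmax u_2 = {R}

u_2(P vs A) = 0
u_2(Q vs A) = 2
u_2(R vs A) = 4
u_2(S vs A) = 3
max payoff 4 at {R}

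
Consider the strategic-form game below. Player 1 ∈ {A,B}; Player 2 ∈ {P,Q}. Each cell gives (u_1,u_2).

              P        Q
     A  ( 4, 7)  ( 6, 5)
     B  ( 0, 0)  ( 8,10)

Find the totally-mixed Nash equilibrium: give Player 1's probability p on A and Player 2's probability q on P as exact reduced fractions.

P1 indiff ⇒ q·4+(1-q)·6 = q·0+(1-q)·8 ⇒ q(4) = (1-q)(2) ⇒ q = 1/3
P2 indiff ⇒ p·7+(1-p)·0 = p·5+(1-p)·10 ⇒ p(2) = (1-p)(10) ⇒ p = 5/6

P1 mixes 5/6 on A; P2 mixes 1/3 on P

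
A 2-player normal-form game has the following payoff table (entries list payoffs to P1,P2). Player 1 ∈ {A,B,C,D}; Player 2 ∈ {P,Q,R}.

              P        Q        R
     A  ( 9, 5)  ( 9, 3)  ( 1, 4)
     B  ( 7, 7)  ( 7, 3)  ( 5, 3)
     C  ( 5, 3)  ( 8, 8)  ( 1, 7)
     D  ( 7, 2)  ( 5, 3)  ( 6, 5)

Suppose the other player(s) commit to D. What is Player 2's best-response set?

P2 best: {R}

u_2(P vs D) = 2
u_2(Q vs D) = 3
u_2(R vs D) = 5
max payoff 5 at {R}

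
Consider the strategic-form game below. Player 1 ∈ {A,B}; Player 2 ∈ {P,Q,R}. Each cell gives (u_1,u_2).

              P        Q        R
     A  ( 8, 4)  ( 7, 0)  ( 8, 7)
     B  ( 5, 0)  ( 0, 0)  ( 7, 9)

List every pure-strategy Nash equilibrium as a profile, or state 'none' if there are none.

(A,P): not NE [P2→R gives 7>4]
(A,Q): not NE [P2→R gives 7>0]
(A,R): NE
(B,P): not NE [P1→A gives 8>5; P2→R gives 9>0]
(B,Q): not NE [P1→A gives 7>0; P2→R gives 9>0]
(B,R): not NE [P1→A gives 8>7]

Nash profiles: (A,R)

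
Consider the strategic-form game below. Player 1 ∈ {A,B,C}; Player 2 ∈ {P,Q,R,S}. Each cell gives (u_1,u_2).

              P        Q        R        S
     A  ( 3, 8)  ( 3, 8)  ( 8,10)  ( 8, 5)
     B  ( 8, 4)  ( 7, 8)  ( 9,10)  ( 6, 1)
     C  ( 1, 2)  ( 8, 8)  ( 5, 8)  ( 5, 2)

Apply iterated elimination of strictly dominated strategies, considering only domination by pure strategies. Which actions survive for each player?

Remaining: P1:{B,C} P2:{Q,R}

P2 drop P (R beats it: A:10>8 B:10>4 C:8>2)
P2 drop S (Q beats it: A:8>5 B:8>1 C:8>2)
P1 drop A (B beats it: Q:7>3 R:9>8)
P1→{B,C} P2→{Q,R}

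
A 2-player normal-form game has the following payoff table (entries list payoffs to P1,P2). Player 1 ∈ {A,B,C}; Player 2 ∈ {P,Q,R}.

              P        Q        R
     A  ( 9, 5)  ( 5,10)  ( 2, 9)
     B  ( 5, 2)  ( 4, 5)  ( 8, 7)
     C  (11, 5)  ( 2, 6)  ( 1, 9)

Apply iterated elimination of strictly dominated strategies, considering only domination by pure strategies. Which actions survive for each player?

P2 drop P (Q beats it: A:10>5 B:5>2 C:6>5)
P1 drop C (A beats it: Q:5>2 R:2>1)
P1→{A,B} P2→{Q,R}

Survivors P1:{A,B} P2:{Q,R}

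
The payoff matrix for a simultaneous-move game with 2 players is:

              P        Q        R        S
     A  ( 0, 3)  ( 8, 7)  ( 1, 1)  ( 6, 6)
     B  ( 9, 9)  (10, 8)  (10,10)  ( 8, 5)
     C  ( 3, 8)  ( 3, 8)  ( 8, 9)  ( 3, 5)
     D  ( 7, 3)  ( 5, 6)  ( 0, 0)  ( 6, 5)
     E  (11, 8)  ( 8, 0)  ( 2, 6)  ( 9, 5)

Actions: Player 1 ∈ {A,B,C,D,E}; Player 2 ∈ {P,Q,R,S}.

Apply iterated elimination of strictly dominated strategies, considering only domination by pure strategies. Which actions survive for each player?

Remaining: P1:{B,E} P2:{P,R}

P1 drop A (B beats it: P:9>0 Q:10>8 R:10>1 S:8>6)
P1 drop C (B beats it: P:9>3 Q:10>3 R:10>8 S:8>3)
P1 drop D (B beats it: P:9>7 Q:10>5 R:10>0 S:8>6)
P2 drop Q (P beats it: B:9>8 E:8>0)
P2 drop S (P beats it: B:9>5 E:8>5)
P1→{B,E} P2→{P,R}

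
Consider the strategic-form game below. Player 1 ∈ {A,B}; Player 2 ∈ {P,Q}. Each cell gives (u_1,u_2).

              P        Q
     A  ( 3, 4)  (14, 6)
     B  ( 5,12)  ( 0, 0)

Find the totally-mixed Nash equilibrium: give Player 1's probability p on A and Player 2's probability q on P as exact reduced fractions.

P1 indiff ⇒ q·3+(1-q)·14 = q·5+(1-q)·0 ⇒ q(-2) = (1-q)(-14) ⇒ q = 7/8
P2 indiff ⇒ p·4+(1-p)·12 = p·6+(1-p)·0 ⇒ p(-2) = (1-p)(-12) ⇒ p = 6/7

P1 mixes 6/7 on A; P2 mixes 7/8 on P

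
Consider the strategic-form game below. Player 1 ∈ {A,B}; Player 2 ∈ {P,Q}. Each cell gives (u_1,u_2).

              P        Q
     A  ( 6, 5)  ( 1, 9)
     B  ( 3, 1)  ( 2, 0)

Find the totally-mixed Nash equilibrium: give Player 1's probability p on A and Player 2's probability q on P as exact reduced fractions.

(p,q) = (1/5, 1/4)

P1 indiff ⇒ q·6+(1-q)·1 = q·3+(1-q)·2 ⇒ q(3) = (1-q)(1) ⇒ q = 1/4
P2 indiff ⇒ p·5+(1-p)·1 = p·9+(1-p)·0 ⇒ p(-4) = (1-p)(-1) ⇒ p = 1/5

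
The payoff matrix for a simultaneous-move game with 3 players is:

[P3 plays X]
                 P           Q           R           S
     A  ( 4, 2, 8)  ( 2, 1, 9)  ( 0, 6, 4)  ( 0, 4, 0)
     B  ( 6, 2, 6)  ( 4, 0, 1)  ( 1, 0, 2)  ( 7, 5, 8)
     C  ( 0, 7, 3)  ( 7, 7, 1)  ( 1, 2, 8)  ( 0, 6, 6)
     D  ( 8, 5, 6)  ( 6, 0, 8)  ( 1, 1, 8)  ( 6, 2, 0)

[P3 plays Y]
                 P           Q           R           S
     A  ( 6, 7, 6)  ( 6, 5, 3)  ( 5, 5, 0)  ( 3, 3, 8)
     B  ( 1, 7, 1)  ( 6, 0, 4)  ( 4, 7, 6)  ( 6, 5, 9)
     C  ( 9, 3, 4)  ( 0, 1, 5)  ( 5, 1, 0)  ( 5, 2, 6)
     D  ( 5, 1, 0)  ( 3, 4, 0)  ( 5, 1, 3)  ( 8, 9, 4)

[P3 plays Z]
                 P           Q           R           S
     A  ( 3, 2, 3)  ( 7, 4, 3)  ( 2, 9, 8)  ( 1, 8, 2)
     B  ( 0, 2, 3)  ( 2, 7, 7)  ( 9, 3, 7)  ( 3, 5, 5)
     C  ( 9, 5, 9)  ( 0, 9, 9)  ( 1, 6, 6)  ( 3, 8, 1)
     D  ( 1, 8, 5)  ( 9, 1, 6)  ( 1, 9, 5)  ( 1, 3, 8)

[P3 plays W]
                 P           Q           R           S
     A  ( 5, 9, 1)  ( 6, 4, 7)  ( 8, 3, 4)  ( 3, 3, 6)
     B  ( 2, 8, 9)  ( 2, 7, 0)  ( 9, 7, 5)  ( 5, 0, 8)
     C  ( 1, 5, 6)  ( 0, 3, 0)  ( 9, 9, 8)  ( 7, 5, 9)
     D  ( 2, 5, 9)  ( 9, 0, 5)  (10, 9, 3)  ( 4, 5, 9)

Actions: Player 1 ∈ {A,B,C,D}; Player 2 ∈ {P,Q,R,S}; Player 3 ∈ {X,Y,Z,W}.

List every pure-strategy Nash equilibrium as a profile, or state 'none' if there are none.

PSNE: ∅

(A,P,X): not NE [P1→D gives 8>4; P2→R gives 6>2]
(A,P,Y): not NE [P1→C gives 9>6; P3→X gives 8>6]
(A,P,Z): not NE [P1→C gives 9>3; P2→R gives 9>2; P3→X gives 8>3]
(A,P,W): not NE [P3→X gives 8>1]
(A,Q,X): not NE [P1→C gives 7>2; P2→R gives 6>1]
(A,Q,Y): not NE [P2→P gives 7>5; P3→X gives 9>3]
(A,Q,Z): not NE [P1→D gives 9>7; P2→R gives 9>4; P3→X gives 9>3]
(A,Q,W): not NE [P1→D gives 9>6; P2→P gives 9>4; P3→X gives 9>7]
(A,R,X): not NE [P1→D gives 1>0; P3→Z gives 8>4]
(A,R,Y): not NE [P2→P gives 7>5; P3→Z gives 8>0]
(A,R,Z): not NE [P1→B gives 9>2]
(A,R,W): not NE [P1→D gives 10>8; P2→P gives 9>3; P3→Z gives 8>4]
(A,S,X): not NE [P1→B gives 7>0; P2→R gives 6>4; P3→Y gives 8>0]
(A,S,Y): not NE [P1→D gives 8>3; P2→P gives 7>3]
(A,S,Z): not NE [P1→C gives 3>1; P2→R gives 9>8; P3→Y gives 8>2]
(A,S,W): not NE [P1→C gives 7>3; P2→P gives 9>3; P3→Y gives 8>6]
(B,P,X): not NE [P1→D gives 8>6; P2→S gives 5>2; P3→W gives 9>6]
(B,P,Y): not NE [P1→C gives 9>1; P3→W gives 9>1]
(B,P,Z): not NE [P1→C gives 9>0; P2→Q gives 7>2; P3→W gives 9>3]
(B,P,W): not NE [P1→A gives 5>2]
(B,Q,X): not NE [P1→C gives 7>4; P2→S gives 5>0; P3→Z gives 7>1]
(B,Q,Y): not NE [P2→R gives 7>0; P3→Z gives 7>4]
(B,Q,Z): not NE [P1→D gives 9>2]
(B,Q,W): not NE [P1→D gives 9>2; P2→P gives 8>7; P3→Z gives 7>0]
(B,R,X): not NE [P2→S gives 5>0; P3→Z gives 7>2]
(B,R,Y): not NE [P1→D gives 5>4; P3→Z gives 7>6]
(B,R,Z): not NE [P2→Q gives 7>3]
(B,R,W): not NE [P1→D gives 10>9; P2→P gives 8>7; P3→Z gives 7>5]
(B,S,X): not NE [P3→Y gives 9>8]
(B,S,Y): not NE [P1→D gives 8>6; P2→R gives 7>5]
(B,S,Z): not NE [P2→Q gives 7>5; P3→Y gives 9>5]
(B,S,W): not NE [P1→C gives 7>5; P2→P gives 8>0; P3→Y gives 9>8]
(C,P,X): not NE [P1→D gives 8>0; P3→Z gives 9>3]
(C,P,Y): not NE [P3→Z gives 9>4]
(C,P,Z): not NE [P2→Q gives 9>5]
(C,P,W): not NE [P1→A gives 5>1; P2→R gives 9>5; P3→Z gives 9>6]
(C,Q,X): not NE [P3→Z gives 9>1]
(C,Q,Y): not NE [P1→B gives 6>0; P2→P gives 3>1; P3→Z gives 9>5]
(C,Q,Z): not NE [P1→D gives 9>0]
(C,Q,W): not NE [P1→D gives 9>0; P2→R gives 9>3; P3→Z gives 9>0]
(C,R,X): not NE [P2→Q gives 7>2]
(C,R,Y): not NE [P2→P gives 3>1; P3→W gives 8>0]
(C,R,Z): not NE [P1→B gives 9>1; P2→Q gives 9>6; P3→W gives 8>6]
(C,R,W): not NE [P1→D gives 10>9]
(C,S,X): not NE [P1→B gives 7>0; P2→Q gives 7>6; P3→W gives 9>6]
(C,S,Y): not NE [P1→D gives 8>5; P2→P gives 3>2; P3→W gives 9>6]
(C,S,Z): not NE [P2→Q gives 9>8; P3→W gives 9>1]
(C,S,W): not NE [P2→R gives 9>5]
(D,P,X): not NE [P3→W gives 9>6]
(D,P,Y): not NE [P1→C gives 9>5; P2→S gives 9>1; P3→W gives 9>0]
(D,P,Z): not NE [P1→C gives 9>1; P2→R gives 9>8; P3→W gives 9>5]
(D,P,W): not NE [P1→A gives 5>2; P2→R gives 9>5]
(D,Q,X): not NE [P1→C gives 7>6; P2→P gives 5>0]
(D,Q,Y): not NE [P1→B gives 6>3; P2→S gives 9>4; P3→X gives 8>0]
(D,Q,Z): not NE [P2→R gives 9>1; P3→X gives 8>6]
(D,Q,W): not NE [P2→R gives 9>0; P3→X gives 8>5]
(D,R,X): not NE [P2→P gives 5>1]
(D,R,Y): not NE [P2→S gives 9>1; P3→X gives 8>3]
(D,R,Z): not NE [P1→B gives 9>1; P3→X gives 8>5]
(D,R,W): not NE [P3→X gives 8>3]
(D,S,X): not NE [P1→B gives 7>6; P2→P gives 5>2; P3→W gives 9>0]
(D,S,Y): not NE [P3→W gives 9>4]
(D,S,Z): not NE [P1→C gives 3>1; P2→R gives 9>3; P3→W gives 9>8]
(D,S,W): not NE [P1→C gives 7>4; P2→R gives 9>5]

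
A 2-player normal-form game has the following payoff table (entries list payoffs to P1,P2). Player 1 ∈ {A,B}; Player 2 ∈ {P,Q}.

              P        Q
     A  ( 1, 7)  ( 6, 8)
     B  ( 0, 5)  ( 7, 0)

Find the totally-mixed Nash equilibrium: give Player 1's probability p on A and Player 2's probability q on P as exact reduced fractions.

P1 indiff ⇒ q·1+(1-q)·6 = q·0+(1-q)·7 ⇒ q(1) = (1-q)(1) ⇒ q = 1/2
P2 indiff ⇒ p·7+(1-p)·5 = p·8+(1-p)·0 ⇒ p(-1) = (1-p)(-5) ⇒ p = 5/6

(p,q) = (5/6, 1/2)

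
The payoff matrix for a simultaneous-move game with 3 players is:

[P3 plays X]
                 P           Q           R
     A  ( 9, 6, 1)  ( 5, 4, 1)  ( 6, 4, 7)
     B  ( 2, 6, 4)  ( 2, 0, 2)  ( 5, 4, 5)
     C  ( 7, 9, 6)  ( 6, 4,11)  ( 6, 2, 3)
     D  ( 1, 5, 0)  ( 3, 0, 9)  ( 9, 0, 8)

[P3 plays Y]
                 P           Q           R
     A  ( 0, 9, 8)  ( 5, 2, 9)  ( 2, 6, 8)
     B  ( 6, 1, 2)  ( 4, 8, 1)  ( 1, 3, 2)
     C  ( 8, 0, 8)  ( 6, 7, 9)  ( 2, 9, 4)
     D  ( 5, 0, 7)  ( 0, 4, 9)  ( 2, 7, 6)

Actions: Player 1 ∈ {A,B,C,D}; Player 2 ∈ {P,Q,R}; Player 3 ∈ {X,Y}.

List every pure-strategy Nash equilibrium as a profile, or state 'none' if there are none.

Nash profiles: (C,R,Y)

(A,P,X): not NE [P3→Y gives 8>1]
(A,P,Y): not NE [P1→C gives 8>0]
(A,Q,X): not NE [P1→C gives 6>5; P2→P gives 6>4; P3→Y gives 9>1]
(A,Q,Y): not NE [P1→C gives 6>5; P2→P gives 9>2]
(A,R,X): not NE [P1→D gives 9>6; P2→P gives 6>4; P3→Y gives 8>7]
(A,R,Y): not NE [P2→P gives 9>6]
(B,P,X): not NE [P1→A gives 9>2]
(B,P,Y): not NE [P1→C gives 8>6; P2→Q gives 8>1; P3→X gives 4>2]
(B,Q,X): not NE [P1→C gives 6>2; P2→P gives 6>0]
(B,Q,Y): not NE [P1→C gives 6>4; P3→X gives 2>1]
(B,R,X): not NE [P1→D gives 9>5; P2→P gives 6>4]
(B,R,Y): not NE [P1→D gives 2>1; P2→Q gives 8>3; P3→X gives 5>2]
(C,P,X): not NE [P1→A gives 9>7; P3→Y gives 8>6]
(C,P,Y): not NE [P2→R gives 9>0]
(C,Q,X): not NE [P2→P gives 9>4]
(C,Q,Y): not NE [P2→R gives 9>7; P3→X gives 11>9]
(C,R,X): not NE [P1→D gives 9>6; P2→P gives 9>2; P3→Y gives 4>3]
(C,R,Y): NE
(D,P,X): not NE [P1→A gives 9>1; P3→Y gives 7>0]
(D,P,Y): not NE [P1→C gives 8>5; P2→R gives 7>0]
(D,Q,X): not NE [P1→C gives 6>3; P2→P gives 5>0]
(D,Q,Y): not NE [P1→C gives 6>0; P2→R gives 7>4]
(D,R,X): not NE [P2→P gives 5>0]
(D,R,Y): not NE [P3→X gives 8>6]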